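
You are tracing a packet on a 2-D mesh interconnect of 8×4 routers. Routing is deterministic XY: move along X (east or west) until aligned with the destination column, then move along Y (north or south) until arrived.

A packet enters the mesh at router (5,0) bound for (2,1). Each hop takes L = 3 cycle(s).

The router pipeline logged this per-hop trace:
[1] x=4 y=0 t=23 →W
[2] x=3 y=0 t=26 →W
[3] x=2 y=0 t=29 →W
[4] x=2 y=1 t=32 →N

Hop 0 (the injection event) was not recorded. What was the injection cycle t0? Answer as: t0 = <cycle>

At hop 1 the cycle is 23; in general cyc_k = t0 + kL.
Therefore t0 = 23 − L = 20.

t0 = 20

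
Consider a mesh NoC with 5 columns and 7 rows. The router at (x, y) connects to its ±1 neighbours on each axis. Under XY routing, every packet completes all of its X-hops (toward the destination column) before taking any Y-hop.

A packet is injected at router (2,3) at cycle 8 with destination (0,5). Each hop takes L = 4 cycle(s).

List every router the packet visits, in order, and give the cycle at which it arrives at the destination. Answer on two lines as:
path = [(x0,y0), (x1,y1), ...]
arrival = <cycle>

path = [(2,3), (1,3), (0,3), (0,4), (0,5)]
arrival = 24

src (2,3)  cyc=8
W→(1,3)  cyc=12
W→(0,3)  cyc=16
N→(0,4)  cyc=20
N→(0,5)  cyc=24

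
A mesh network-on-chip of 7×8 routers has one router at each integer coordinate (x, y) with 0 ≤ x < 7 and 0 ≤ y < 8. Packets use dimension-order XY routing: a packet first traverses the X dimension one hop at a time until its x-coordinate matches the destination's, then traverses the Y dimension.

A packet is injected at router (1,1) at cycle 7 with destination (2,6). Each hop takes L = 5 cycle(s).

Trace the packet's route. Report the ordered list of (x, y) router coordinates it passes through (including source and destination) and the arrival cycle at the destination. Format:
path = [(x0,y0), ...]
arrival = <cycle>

path = [(1,1), (2,1), (2,2), (2,3), (2,4), (2,5), (2,6)]
arrival = 37

[0] x=1 y=1 t=7
[1] x=2 y=1 t=12 →E
[2] x=2 y=2 t=17 →N
[3] x=2 y=3 t=22 →N
[4] x=2 y=4 t=27 →N
[5] x=2 y=5 t=32 →N
[6] x=2 y=6 t=37 →N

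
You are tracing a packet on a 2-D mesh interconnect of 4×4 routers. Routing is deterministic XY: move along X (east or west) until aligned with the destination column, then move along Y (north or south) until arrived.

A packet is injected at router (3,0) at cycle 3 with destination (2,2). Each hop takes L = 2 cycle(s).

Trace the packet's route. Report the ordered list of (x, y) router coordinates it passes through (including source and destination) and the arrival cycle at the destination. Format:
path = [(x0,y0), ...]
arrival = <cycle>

#0 — 3,0 | c3
#1 — 2,0 | c5 | W
#2 — 2,1 | c7 | N
#3 — 2,2 | c9 | N

path = [(3,0), (2,0), (2,1), (2,2)]
arrival = 9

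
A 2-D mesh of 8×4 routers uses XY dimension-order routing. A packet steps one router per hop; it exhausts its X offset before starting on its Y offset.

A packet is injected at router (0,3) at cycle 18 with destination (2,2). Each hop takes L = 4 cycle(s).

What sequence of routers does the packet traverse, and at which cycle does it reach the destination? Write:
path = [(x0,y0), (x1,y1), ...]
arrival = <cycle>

path = [(0,3), (1,3), (2,3), (2,2)]
arrival = 30

  0. router=(0,3) cycle=18 (inject)
  1. router=(1,3) cycle=22 dir=E
  2. router=(2,3) cycle=26 dir=E
  3. router=(2,2) cycle=30 dir=S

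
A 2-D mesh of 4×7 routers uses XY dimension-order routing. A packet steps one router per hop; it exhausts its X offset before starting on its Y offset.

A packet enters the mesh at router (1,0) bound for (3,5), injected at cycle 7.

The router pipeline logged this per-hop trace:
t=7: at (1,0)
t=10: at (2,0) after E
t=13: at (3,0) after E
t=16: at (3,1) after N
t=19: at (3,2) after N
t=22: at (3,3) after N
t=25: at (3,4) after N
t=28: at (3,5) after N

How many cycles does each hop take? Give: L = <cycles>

L = 3

From hop 0 (7) to hop 1 (10): +3 cycles.
That increment is L by definition: L = 3.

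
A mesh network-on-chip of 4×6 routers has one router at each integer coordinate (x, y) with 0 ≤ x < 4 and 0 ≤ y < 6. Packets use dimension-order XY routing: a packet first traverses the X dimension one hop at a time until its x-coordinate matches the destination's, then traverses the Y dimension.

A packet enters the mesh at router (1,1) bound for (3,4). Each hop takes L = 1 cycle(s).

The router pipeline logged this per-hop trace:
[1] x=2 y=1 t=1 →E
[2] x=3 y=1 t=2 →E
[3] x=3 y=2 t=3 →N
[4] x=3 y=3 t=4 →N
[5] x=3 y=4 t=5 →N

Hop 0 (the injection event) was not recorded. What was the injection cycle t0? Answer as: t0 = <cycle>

cyc[1] = 1 and cyc[k] = t0 + k·L for every k.
Subtract one hop: t0 = 1 − 1 = 0.

t0 = 0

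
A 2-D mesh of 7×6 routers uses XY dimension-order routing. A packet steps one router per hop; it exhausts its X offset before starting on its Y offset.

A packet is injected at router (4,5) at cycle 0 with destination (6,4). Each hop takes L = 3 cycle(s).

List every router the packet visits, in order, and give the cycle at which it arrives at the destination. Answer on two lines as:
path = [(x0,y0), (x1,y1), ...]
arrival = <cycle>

[0] x=4 y=5 t=0
[1] x=5 y=5 t=3 →E
[2] x=6 y=5 t=6 →E
[3] x=6 y=4 t=9 →S

path = [(4,5), (5,5), (6,5), (6,4)]
arrival = 9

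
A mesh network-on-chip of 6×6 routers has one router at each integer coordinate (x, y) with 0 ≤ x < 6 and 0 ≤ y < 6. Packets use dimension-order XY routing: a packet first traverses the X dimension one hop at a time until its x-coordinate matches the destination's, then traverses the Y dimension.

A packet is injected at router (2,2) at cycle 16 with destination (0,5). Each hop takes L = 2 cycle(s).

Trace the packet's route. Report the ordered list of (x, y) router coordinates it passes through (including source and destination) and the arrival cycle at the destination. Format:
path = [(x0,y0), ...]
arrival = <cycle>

path = [(2,2), (1,2), (0,2), (0,3), (0,4), (0,5)]
arrival = 26

[0] x=2 y=2 t=16
[1] x=1 y=2 t=18 →W
[2] x=0 y=2 t=20 →W
[3] x=0 y=3 t=22 →N
[4] x=0 y=4 t=24 →N
[5] x=0 y=5 t=26 →N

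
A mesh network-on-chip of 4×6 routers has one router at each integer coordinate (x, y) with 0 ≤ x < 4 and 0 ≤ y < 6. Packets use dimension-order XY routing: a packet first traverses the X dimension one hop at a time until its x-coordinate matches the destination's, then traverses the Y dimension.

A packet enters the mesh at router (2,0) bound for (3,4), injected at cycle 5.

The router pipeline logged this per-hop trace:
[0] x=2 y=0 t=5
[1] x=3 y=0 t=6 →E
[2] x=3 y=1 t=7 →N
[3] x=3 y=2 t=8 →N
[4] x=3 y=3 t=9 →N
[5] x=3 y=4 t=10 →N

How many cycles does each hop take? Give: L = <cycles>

cyc[1] − cyc[0] = 6 − 5 = 1.
One hop costs L cycles, so L = 1.

L = 1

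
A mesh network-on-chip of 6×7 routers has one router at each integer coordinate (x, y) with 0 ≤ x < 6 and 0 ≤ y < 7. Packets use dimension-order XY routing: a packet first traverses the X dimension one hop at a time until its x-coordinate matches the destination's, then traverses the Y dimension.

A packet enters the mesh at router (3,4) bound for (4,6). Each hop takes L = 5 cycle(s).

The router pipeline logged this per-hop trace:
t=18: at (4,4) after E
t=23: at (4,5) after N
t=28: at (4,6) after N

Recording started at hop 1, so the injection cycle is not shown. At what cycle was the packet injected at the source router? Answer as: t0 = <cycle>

At hop 1 the cycle is 18; in general cyc_k = t0 + kL.
So t0 = 18 − 1·5 = 13.

t0 = 13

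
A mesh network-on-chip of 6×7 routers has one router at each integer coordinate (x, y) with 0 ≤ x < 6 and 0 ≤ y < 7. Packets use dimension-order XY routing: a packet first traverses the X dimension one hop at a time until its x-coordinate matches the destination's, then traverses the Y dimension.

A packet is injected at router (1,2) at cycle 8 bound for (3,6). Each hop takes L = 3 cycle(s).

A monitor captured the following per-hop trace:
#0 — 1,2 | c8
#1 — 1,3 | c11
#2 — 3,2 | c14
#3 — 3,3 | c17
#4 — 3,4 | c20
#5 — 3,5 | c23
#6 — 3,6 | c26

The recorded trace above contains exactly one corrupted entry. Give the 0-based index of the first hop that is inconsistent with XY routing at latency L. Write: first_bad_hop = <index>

first_bad_hop = 1

  1: Δx=+0 Δy=+1 Δt=3 [BAD: Y-move but x=1≠3]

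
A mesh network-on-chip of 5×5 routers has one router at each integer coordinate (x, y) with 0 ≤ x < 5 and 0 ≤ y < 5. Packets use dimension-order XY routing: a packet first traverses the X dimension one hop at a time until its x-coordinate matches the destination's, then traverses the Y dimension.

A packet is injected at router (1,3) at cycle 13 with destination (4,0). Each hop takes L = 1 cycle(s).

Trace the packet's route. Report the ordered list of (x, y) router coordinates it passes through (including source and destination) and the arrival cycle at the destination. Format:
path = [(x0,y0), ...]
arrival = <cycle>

  0. router=(1,3) cycle=13 (inject)
  1. router=(2,3) cycle=14 dir=E
  2. router=(3,3) cycle=15 dir=E
  3. router=(4,3) cycle=16 dir=E
  4. router=(4,2) cycle=17 dir=S
  5. router=(4,1) cycle=18 dir=S
  6. router=(4,0) cycle=19 dir=S

path = [(1,3), (2,3), (3,3), (4,3), (4,2), (4,1), (4,0)]
arrival = 19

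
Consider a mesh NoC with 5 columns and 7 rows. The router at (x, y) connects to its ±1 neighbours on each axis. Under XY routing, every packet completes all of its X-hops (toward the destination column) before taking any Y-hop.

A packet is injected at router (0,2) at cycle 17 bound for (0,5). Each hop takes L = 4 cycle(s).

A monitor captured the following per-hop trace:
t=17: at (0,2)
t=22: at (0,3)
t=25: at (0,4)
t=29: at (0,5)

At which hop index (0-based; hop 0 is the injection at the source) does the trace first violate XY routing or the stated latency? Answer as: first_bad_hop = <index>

hop 1: step (+0,+1), +5 cyc — BAD: Δcyc=5≠L

first_bad_hop = 1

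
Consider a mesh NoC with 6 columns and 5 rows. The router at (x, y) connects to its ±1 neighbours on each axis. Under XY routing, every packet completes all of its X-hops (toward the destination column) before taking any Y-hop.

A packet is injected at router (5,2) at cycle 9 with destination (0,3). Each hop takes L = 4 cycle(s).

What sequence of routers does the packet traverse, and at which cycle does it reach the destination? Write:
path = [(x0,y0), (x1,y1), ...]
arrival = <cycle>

hop 0: (5,2) @ cyc 9
hop 1: (4,2) @ cyc 13  [W]
hop 2: (3,2) @ cyc 17  [W]
hop 3: (2,2) @ cyc 21  [W]
hop 4: (1,2) @ cyc 25  [W]
hop 5: (0,2) @ cyc 29  [W]
hop 6: (0,3) @ cyc 33  [N]

path = [(5,2), (4,2), (3,2), (2,2), (1,2), (0,2), (0,3)]
arrival = 33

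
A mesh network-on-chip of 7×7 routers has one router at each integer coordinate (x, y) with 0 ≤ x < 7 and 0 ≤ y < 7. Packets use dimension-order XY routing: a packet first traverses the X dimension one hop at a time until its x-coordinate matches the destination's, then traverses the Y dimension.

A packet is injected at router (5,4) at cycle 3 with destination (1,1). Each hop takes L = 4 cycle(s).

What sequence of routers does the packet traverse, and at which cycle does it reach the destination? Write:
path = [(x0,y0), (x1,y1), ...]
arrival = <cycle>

hop 0: (5,4) @ cyc 3
hop 1: (4,4) @ cyc 7  [W]
hop 2: (3,4) @ cyc 11  [W]
hop 3: (2,4) @ cyc 15  [W]
hop 4: (1,4) @ cyc 19  [W]
hop 5: (1,3) @ cyc 23  [S]
hop 6: (1,2) @ cyc 27  [S]
hop 7: (1,1) @ cyc 31  [S]

path = [(5,4), (4,4), (3,4), (2,4), (1,4), (1,3), (1,2), (1,1)]
arrival = 31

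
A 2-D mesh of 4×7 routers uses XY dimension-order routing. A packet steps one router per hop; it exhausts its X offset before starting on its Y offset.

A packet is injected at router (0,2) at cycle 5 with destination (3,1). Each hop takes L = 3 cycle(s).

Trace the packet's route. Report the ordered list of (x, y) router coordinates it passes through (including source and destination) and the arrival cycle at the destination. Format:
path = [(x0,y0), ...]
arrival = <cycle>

path = [(0,2), (1,2), (2,2), (3,2), (3,1)]
arrival = 17

t=5: at (0,2)
t=8: at (1,2) after E
t=11: at (2,2) after E
t=14: at (3,2) after E
t=17: at (3,1) after S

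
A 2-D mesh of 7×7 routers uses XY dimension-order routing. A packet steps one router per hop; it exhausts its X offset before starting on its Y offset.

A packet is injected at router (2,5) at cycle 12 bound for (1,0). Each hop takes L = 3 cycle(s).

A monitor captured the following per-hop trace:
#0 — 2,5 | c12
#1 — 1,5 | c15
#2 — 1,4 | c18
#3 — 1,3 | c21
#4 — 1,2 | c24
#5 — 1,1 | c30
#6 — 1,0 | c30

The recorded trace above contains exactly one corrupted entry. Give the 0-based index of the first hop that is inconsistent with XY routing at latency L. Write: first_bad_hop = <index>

first_bad_hop = 5

  1: Δx=-1 Δy=+0 Δt=3 [ok]
  2: Δx=+0 Δy=-1 Δt=3 [ok]
  3: Δx=+0 Δy=-1 Δt=3 [ok]
  4: Δx=+0 Δy=-1 Δt=3 [ok]
  5: Δx=+0 Δy=-1 Δt=6 [BAD: Δcyc=6≠L]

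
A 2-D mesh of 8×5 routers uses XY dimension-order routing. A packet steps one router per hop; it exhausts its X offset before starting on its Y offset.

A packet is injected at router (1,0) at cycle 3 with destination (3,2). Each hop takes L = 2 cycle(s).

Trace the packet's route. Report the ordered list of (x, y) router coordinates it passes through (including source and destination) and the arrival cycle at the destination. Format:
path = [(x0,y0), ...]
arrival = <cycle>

path = [(1,0), (2,0), (3,0), (3,1), (3,2)]
arrival = 11

src (1,0)  cyc=3
E→(2,0)  cyc=5
E→(3,0)  cyc=7
N→(3,1)  cyc=9
N→(3,2)  cyc=11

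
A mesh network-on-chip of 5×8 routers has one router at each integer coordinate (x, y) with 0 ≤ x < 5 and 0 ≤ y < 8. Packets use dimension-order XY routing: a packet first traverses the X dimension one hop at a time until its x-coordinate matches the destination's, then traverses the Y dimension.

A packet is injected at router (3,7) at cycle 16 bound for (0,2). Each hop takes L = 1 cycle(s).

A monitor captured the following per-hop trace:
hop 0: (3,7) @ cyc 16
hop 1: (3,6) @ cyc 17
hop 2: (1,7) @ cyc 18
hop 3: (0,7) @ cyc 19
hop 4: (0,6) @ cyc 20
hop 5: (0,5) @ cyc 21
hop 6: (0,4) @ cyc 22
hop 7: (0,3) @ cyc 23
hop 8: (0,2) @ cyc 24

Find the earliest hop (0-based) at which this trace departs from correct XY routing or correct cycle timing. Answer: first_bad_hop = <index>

  1: Δx=+0 Δy=-1 Δt=1 [BAD: Y-move but x=3≠0]

first_bad_hop = 1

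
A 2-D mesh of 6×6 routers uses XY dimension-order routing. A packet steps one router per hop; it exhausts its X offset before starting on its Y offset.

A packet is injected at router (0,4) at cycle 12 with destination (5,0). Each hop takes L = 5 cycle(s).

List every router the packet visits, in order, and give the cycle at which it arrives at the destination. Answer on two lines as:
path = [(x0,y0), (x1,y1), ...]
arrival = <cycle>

#0 — 0,4 | c12
#1 — 1,4 | c17 | E
#2 — 2,4 | c22 | E
#3 — 3,4 | c27 | E
#4 — 4,4 | c32 | E
#5 — 5,4 | c37 | E
#6 — 5,3 | c42 | S
#7 — 5,2 | c47 | S
#8 — 5,1 | c52 | S
#9 — 5,0 | c57 | S

path = [(0,4), (1,4), (2,4), (3,4), (4,4), (5,4), (5,3), (5,2), (5,1), (5,0)]
arrival = 57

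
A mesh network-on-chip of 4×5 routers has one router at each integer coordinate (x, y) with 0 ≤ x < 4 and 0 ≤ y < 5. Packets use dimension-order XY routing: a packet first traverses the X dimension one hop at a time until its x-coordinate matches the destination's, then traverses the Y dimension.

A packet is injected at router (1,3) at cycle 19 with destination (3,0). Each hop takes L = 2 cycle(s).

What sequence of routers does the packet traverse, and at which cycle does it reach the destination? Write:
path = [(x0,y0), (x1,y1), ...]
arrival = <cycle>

path = [(1,3), (2,3), (3,3), (3,2), (3,1), (3,0)]
arrival = 29

#0 — 1,3 | c19
#1 — 2,3 | c21 | E
#2 — 3,3 | c23 | E
#3 — 3,2 | c25 | S
#4 — 3,1 | c27 | S
#5 — 3,0 | c29 | S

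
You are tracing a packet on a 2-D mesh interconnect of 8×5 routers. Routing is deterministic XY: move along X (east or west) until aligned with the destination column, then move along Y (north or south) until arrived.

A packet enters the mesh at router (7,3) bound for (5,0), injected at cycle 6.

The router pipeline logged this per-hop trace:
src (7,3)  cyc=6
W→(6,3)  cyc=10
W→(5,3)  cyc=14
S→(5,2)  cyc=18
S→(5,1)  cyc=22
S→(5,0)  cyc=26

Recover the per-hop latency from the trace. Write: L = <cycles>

From hop 0 (6) to hop 1 (10): +4 cycles.
That increment is L by definition: L = 4.

L = 4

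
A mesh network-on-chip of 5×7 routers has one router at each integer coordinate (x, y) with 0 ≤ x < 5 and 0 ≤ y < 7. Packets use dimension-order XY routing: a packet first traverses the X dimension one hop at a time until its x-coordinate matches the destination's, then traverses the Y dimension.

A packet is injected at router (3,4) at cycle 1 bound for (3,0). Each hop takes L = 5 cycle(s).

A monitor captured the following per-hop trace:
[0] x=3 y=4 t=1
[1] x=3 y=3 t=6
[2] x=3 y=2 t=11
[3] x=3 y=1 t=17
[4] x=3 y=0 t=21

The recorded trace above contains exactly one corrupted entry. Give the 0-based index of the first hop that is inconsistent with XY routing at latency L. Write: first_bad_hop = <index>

  1: Δx=+0 Δy=-1 Δt=5 [ok]
  2: Δx=+0 Δy=-1 Δt=5 [ok]
  3: Δx=+0 Δy=-1 Δt=6 [BAD: Δcyc=6≠L]

first_bad_hop = 3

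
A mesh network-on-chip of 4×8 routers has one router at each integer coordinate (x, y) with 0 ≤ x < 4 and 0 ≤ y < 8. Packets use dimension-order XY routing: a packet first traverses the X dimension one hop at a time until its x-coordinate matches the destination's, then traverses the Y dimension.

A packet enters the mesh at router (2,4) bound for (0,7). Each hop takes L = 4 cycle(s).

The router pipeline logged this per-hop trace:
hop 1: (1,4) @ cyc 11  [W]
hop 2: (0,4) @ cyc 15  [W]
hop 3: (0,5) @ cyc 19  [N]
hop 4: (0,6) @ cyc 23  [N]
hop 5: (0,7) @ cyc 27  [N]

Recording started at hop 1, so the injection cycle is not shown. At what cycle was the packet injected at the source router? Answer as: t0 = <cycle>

t0 = 7

cyc[1] = 11 and cyc[k] = t0 + k·L for every k.
Therefore t0 = 11 − L = 7.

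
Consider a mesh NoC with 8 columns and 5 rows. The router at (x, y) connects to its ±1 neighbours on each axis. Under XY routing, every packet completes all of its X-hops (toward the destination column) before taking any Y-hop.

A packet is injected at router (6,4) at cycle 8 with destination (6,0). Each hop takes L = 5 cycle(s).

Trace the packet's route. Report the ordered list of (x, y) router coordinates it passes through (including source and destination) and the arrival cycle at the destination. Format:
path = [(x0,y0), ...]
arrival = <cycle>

path = [(6,4), (6,3), (6,2), (6,1), (6,0)]
arrival = 28

[0] x=6 y=4 t=8
[1] x=6 y=3 t=13 →S
[2] x=6 y=2 t=18 →S
[3] x=6 y=1 t=23 →S
[4] x=6 y=0 t=28 →S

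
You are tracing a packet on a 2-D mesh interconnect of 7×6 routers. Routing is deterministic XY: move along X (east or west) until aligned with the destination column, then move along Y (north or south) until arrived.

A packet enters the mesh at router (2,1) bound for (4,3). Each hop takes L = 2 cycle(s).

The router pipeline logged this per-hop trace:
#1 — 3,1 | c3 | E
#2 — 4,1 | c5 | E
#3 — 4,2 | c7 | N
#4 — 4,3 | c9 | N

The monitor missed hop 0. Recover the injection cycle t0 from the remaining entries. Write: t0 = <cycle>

t0 = 1

At hop 1 the cycle is 3; in general cyc_k = t0 + kL.
t0 = cyc[1] − L = 3 − 2 = 1.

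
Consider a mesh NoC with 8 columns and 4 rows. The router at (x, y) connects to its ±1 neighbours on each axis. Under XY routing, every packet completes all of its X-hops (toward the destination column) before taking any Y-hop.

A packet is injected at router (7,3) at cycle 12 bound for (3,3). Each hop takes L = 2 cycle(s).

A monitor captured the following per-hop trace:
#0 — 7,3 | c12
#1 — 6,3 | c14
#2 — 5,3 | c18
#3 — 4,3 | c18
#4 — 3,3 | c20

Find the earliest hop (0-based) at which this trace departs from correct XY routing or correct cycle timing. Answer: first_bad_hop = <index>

check 1→ d=(-1,0) cyc+2: ok
check 2→ d=(-1,0) cyc+4: BAD: Δcyc=4≠L

first_bad_hop = 2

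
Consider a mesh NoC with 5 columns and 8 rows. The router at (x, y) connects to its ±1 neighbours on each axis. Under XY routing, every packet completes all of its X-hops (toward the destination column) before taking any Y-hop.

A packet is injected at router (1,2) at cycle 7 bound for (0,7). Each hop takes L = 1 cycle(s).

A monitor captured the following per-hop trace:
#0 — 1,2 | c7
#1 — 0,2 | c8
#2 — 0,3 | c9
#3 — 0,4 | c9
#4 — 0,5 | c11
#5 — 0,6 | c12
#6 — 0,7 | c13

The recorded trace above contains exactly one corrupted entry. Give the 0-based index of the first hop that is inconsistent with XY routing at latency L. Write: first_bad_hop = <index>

first_bad_hop = 3

check 1→ d=(-1,0) cyc+1: ok
check 2→ d=(0,1) cyc+1: ok
check 3→ d=(0,1) cyc+0: BAD: Δcyc=0≠L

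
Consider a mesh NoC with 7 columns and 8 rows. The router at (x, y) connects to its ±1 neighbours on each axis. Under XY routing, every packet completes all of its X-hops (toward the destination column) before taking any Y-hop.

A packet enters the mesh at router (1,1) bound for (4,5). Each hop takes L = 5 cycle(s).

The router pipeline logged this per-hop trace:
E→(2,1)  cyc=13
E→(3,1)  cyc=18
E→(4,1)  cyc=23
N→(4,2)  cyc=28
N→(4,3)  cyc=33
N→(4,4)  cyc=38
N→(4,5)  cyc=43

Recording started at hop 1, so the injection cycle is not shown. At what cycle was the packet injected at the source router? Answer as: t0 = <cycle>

Hop 1 reached at cycle 13; hop k is at t0 + k·L.
t0 = cyc[1] − L = 13 − 5 = 8.

t0 = 8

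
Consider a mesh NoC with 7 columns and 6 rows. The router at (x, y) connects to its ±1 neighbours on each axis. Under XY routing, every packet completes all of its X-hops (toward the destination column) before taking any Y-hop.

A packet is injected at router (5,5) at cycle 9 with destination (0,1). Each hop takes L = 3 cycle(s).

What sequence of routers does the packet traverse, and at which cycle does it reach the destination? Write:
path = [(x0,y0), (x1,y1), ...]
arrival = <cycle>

[0] x=5 y=5 t=9
[1] x=4 y=5 t=12 →W
[2] x=3 y=5 t=15 →W
[3] x=2 y=5 t=18 →W
[4] x=1 y=5 t=21 →W
[5] x=0 y=5 t=24 →W
[6] x=0 y=4 t=27 →S
[7] x=0 y=3 t=30 →S
[8] x=0 y=2 t=33 →S
[9] x=0 y=1 t=36 →S

path = [(5,5), (4,5), (3,5), (2,5), (1,5), (0,5), (0,4), (0,3), (0,2), (0,1)]
arrival = 36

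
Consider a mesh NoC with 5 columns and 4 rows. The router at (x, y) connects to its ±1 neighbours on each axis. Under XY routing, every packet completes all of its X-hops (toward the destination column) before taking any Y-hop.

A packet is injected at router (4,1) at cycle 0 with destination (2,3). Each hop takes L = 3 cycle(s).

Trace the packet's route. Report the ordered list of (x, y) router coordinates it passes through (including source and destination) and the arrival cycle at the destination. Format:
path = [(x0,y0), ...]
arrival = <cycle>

  0. router=(4,1) cycle=0 (inject)
  1. router=(3,1) cycle=3 dir=W
  2. router=(2,1) cycle=6 dir=W
  3. router=(2,2) cycle=9 dir=N
  4. router=(2,3) cycle=12 dir=N

path = [(4,1), (3,1), (2,1), (2,2), (2,3)]
arrival = 12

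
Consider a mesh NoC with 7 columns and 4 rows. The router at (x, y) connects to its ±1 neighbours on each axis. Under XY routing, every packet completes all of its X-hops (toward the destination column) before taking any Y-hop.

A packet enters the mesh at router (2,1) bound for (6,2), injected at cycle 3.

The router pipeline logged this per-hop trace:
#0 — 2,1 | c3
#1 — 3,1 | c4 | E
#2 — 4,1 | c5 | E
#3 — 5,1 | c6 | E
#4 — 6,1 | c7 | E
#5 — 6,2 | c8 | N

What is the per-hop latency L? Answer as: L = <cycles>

Between hops 0 and 1 the cycle counter advances 4 − 3 = 1.
Each hop adds L, hence L = 1.

L = 1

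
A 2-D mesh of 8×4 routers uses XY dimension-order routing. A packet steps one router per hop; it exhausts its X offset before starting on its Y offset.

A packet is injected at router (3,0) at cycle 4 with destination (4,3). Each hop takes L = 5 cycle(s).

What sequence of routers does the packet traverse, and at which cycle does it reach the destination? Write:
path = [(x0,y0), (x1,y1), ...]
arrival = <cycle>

path = [(3,0), (4,0), (4,1), (4,2), (4,3)]
arrival = 24

[0] x=3 y=0 t=4
[1] x=4 y=0 t=9 →E
[2] x=4 y=1 t=14 →N
[3] x=4 y=2 t=19 →N
[4] x=4 y=3 t=24 →N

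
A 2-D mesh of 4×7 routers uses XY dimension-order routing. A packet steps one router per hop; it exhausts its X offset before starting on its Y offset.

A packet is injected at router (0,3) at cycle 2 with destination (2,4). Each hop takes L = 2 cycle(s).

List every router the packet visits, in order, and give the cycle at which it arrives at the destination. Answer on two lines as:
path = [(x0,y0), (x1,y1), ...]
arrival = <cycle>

path = [(0,3), (1,3), (2,3), (2,4)]
arrival = 8

hop 0: (0,3) @ cyc 2
hop 1: (1,3) @ cyc 4  [E]
hop 2: (2,3) @ cyc 6  [E]
hop 3: (2,4) @ cyc 8  [N]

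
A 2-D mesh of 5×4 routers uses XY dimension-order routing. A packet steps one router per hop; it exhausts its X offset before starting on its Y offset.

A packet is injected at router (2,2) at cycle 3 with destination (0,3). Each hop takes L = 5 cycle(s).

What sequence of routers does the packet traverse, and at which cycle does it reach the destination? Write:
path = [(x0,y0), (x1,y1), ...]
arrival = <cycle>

path = [(2,2), (1,2), (0,2), (0,3)]
arrival = 18

  0. router=(2,2) cycle=3 (inject)
  1. router=(1,2) cycle=8 dir=W
  2. router=(0,2) cycle=13 dir=W
  3. router=(0,3) cycle=18 dir=N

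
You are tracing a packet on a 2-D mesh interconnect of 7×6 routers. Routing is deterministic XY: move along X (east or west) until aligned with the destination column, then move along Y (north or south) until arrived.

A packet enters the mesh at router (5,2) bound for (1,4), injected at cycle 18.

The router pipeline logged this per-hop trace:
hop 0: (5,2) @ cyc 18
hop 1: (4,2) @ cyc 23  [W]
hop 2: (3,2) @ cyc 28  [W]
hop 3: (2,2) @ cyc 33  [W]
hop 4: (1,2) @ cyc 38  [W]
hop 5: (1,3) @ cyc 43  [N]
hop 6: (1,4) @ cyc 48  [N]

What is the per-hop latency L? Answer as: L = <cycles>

From hop 0 (18) to hop 1 (23): +5 cycles.
Each hop adds L, hence L = 5.

L = 5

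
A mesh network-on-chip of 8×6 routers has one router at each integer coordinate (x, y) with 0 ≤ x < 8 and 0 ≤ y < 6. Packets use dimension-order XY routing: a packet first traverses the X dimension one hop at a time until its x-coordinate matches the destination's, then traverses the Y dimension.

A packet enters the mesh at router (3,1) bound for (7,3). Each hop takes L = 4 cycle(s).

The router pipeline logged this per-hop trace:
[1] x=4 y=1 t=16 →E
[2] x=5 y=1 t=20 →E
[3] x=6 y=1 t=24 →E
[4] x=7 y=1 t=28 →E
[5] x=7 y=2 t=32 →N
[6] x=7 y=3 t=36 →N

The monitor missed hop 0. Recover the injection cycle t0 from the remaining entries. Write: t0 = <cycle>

t0 = 12

The first recorded entry is hop 1 at cycle 16.
Subtract one hop: t0 = 16 − 4 = 12.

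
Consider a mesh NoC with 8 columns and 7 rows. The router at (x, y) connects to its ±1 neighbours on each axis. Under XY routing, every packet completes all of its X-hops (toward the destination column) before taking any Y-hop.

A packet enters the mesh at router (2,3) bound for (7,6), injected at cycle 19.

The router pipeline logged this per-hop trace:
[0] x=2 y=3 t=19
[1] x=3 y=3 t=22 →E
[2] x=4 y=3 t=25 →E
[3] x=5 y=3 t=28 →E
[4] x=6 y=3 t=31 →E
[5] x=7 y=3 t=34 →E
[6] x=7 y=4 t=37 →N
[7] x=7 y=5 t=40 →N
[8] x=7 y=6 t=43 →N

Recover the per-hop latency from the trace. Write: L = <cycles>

L = 3

From hop 0 (19) to hop 1 (22): +3 cycles.
That increment is L by definition: L = 3.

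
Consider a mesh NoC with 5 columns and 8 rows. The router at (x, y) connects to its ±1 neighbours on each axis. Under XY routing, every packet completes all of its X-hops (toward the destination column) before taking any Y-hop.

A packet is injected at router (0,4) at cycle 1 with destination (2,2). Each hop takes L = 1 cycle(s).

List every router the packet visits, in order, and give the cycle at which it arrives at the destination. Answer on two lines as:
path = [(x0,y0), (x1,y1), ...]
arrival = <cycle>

path = [(0,4), (1,4), (2,4), (2,3), (2,2)]
arrival = 5

[0] x=0 y=4 t=1
[1] x=1 y=4 t=2 →E
[2] x=2 y=4 t=3 →E
[3] x=2 y=3 t=4 →S
[4] x=2 y=2 t=5 →S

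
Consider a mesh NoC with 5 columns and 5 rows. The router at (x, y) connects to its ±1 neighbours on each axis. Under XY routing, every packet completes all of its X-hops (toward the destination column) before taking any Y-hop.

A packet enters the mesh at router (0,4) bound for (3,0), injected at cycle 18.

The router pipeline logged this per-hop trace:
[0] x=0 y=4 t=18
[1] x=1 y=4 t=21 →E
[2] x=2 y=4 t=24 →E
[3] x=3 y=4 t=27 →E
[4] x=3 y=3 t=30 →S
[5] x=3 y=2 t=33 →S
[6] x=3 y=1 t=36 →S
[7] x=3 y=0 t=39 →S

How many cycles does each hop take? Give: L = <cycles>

cyc[1] − cyc[0] = 21 − 18 = 3.
Per-hop latency L = Δcyc = 3.

L = 3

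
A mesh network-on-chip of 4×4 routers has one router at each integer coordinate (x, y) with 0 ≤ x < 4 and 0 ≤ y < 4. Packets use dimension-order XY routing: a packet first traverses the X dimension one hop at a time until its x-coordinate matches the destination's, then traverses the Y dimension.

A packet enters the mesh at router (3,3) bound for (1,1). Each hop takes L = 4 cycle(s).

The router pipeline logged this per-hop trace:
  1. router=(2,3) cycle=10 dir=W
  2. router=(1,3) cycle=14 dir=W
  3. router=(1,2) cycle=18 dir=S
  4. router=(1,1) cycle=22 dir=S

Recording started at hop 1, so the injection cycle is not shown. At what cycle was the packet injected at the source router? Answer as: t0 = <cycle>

t0 = 6

At hop 1 the cycle is 10; in general cyc_k = t0 + kL.
t0 = cyc[1] − L = 10 − 4 = 6.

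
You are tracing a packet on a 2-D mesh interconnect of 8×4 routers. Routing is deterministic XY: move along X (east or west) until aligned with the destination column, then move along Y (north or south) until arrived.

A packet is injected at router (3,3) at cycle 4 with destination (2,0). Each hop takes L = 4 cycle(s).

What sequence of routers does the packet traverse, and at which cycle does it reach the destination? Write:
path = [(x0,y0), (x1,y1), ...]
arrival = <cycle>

[0] x=3 y=3 t=4
[1] x=2 y=3 t=8 →W
[2] x=2 y=2 t=12 →S
[3] x=2 y=1 t=16 →S
[4] x=2 y=0 t=20 →S

path = [(3,3), (2,3), (2,2), (2,1), (2,0)]
arrival = 20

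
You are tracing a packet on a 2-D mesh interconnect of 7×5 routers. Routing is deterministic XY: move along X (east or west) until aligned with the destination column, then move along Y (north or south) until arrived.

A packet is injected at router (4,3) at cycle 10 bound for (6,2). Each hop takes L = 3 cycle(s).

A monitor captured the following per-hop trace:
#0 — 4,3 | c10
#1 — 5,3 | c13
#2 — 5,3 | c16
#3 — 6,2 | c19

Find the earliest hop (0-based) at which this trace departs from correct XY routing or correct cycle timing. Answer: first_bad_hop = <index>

first_bad_hop = 2

hop 1: step (+1,+0), +3 cyc — ok
hop 2: step (+0,+0), +3 cyc — BAD: non-unit step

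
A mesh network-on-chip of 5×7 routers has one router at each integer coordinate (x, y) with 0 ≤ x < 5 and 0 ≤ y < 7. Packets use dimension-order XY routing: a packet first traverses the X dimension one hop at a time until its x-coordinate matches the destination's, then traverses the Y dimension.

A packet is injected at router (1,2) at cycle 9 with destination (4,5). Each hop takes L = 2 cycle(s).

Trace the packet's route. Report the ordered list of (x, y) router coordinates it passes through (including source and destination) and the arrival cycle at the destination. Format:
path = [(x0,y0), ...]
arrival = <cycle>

path = [(1,2), (2,2), (3,2), (4,2), (4,3), (4,4), (4,5)]
arrival = 21

#0 — 1,2 | c9
#1 — 2,2 | c11 | E
#2 — 3,2 | c13 | E
#3 — 4,2 | c15 | E
#4 — 4,3 | c17 | N
#5 — 4,4 | c19 | N
#6 — 4,5 | c21 | N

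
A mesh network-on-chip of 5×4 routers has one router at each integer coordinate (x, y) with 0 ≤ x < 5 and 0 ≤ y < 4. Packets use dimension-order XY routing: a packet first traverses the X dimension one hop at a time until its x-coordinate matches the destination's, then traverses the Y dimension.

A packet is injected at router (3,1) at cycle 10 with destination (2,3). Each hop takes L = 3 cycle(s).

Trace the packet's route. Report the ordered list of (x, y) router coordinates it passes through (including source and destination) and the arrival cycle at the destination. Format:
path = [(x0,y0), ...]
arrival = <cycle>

path = [(3,1), (2,1), (2,2), (2,3)]
arrival = 19

#0 — 3,1 | c10
#1 — 2,1 | c13 | W
#2 — 2,2 | c16 | N
#3 — 2,3 | c19 | N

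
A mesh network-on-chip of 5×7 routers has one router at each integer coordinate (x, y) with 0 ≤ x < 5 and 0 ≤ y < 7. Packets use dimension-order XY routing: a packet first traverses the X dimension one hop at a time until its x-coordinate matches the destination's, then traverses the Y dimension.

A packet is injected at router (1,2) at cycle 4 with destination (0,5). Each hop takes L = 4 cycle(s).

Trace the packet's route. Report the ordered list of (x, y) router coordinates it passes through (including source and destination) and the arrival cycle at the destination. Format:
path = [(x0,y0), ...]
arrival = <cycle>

hop 0: (1,2) @ cyc 4
hop 1: (0,2) @ cyc 8  [W]
hop 2: (0,3) @ cyc 12  [N]
hop 3: (0,4) @ cyc 16  [N]
hop 4: (0,5) @ cyc 20  [N]

path = [(1,2), (0,2), (0,3), (0,4), (0,5)]
arrival = 20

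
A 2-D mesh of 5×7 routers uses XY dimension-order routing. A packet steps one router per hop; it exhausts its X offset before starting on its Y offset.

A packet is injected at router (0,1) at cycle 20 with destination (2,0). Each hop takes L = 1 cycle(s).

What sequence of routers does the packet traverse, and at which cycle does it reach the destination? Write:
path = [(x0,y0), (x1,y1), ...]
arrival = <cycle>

path = [(0,1), (1,1), (2,1), (2,0)]
arrival = 23

hop 0: (0,1) @ cyc 20
hop 1: (1,1) @ cyc 21  [E]
hop 2: (2,1) @ cyc 22  [E]
hop 3: (2,0) @ cyc 23  [S]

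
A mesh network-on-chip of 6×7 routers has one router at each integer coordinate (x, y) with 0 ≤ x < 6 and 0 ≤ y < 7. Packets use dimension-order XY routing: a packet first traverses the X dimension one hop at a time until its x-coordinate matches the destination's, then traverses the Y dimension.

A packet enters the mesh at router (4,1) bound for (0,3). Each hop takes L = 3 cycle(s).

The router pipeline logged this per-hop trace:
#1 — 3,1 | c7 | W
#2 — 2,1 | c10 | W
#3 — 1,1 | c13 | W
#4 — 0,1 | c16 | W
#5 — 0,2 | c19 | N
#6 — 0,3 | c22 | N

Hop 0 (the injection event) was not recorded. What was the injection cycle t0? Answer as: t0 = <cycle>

t0 = 4

Hop 1 reached at cycle 7; hop k is at t0 + k·L.
t0 = cyc[1] − L = 7 − 3 = 4.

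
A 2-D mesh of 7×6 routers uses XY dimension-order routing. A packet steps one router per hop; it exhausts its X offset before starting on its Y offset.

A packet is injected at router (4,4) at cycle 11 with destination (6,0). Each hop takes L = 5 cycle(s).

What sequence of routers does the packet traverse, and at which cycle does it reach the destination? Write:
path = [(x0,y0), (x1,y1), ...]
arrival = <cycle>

hop 0: (4,4) @ cyc 11
hop 1: (5,4) @ cyc 16  [E]
hop 2: (6,4) @ cyc 21  [E]
hop 3: (6,3) @ cyc 26  [S]
hop 4: (6,2) @ cyc 31  [S]
hop 5: (6,1) @ cyc 36  [S]
hop 6: (6,0) @ cyc 41  [S]

path = [(4,4), (5,4), (6,4), (6,3), (6,2), (6,1), (6,0)]
arrival = 41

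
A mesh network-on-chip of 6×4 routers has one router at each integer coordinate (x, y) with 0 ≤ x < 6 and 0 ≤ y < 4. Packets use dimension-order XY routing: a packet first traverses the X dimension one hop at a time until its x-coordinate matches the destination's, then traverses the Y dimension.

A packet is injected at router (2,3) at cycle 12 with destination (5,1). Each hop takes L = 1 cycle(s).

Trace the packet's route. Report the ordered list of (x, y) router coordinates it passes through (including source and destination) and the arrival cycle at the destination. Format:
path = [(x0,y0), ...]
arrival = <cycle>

#0 — 2,3 | c12
#1 — 3,3 | c13 | E
#2 — 4,3 | c14 | E
#3 — 5,3 | c15 | E
#4 — 5,2 | c16 | S
#5 — 5,1 | c17 | S

path = [(2,3), (3,3), (4,3), (5,3), (5,2), (5,1)]
arrival = 17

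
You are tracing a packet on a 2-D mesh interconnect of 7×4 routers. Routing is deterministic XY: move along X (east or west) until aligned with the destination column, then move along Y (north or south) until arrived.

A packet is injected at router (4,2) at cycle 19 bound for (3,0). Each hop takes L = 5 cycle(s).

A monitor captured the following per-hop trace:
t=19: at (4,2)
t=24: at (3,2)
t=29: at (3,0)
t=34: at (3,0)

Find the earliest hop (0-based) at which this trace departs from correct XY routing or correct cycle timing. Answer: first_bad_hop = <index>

first_bad_hop = 2

check 1→ d=(-1,0) cyc+5: ok
check 2→ d=(0,-2) cyc+5: BAD: non-unit step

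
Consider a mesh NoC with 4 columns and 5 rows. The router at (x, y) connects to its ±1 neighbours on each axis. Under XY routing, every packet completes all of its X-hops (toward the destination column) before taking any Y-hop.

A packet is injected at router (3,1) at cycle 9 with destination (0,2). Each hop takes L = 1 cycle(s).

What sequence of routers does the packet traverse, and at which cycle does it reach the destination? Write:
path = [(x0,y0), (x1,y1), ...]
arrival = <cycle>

src (3,1)  cyc=9
W→(2,1)  cyc=10
W→(1,1)  cyc=11
W→(0,1)  cyc=12
N→(0,2)  cyc=13

path = [(3,1), (2,1), (1,1), (0,1), (0,2)]
arrival = 13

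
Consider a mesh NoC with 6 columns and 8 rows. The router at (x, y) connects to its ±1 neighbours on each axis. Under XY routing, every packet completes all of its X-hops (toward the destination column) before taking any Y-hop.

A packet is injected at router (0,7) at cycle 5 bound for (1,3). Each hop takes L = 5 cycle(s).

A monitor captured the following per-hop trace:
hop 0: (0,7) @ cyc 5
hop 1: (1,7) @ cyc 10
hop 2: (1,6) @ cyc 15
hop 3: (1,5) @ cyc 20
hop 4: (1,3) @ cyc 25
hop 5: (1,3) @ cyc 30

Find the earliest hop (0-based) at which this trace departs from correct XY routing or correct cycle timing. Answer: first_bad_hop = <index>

first_bad_hop = 4

  1: Δx=+1 Δy=+0 Δt=5 [ok]
  2: Δx=+0 Δy=-1 Δt=5 [ok]
  3: Δx=+0 Δy=-1 Δt=5 [ok]
  4: Δx=+0 Δy=-2 Δt=5 [BAD: non-unit step]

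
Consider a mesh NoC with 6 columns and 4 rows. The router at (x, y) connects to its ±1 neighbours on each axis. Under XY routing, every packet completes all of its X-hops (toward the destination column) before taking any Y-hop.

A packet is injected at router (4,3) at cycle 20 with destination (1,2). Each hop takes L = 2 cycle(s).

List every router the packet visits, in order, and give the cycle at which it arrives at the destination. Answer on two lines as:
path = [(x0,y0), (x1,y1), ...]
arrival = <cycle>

  0. router=(4,3) cycle=20 (inject)
  1. router=(3,3) cycle=22 dir=W
  2. router=(2,3) cycle=24 dir=W
  3. router=(1,3) cycle=26 dir=W
  4. router=(1,2) cycle=28 dir=S

path = [(4,3), (3,3), (2,3), (1,3), (1,2)]
arrival = 28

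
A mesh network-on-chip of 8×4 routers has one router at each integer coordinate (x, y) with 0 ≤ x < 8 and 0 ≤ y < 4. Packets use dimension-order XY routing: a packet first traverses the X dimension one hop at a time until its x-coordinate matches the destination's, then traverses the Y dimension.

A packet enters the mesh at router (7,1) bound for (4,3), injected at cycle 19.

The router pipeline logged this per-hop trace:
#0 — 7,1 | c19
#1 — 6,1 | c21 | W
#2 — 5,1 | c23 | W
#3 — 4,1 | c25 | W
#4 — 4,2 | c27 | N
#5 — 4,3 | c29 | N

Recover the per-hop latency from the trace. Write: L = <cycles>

L = 2

Δcyc across hop 0→1: 21 − 19 = 2.
One hop costs L cycles, so L = 2.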